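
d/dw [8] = 0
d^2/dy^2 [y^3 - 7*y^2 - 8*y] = 6*y - 14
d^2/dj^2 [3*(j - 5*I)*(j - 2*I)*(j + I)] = 18*j - 36*I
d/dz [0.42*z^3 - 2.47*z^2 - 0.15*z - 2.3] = 1.26*z^2 - 4.94*z - 0.15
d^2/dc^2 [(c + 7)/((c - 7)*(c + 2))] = 2*(c^3 + 21*c^2 - 63*c + 203)/(c^6 - 15*c^5 + 33*c^4 + 295*c^3 - 462*c^2 - 2940*c - 2744)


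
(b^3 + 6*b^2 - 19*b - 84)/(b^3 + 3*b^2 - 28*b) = (b + 3)/b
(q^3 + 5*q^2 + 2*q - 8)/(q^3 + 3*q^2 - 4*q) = (q + 2)/q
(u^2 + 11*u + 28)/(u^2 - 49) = (u + 4)/(u - 7)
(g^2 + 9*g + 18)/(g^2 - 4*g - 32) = (g^2 + 9*g + 18)/(g^2 - 4*g - 32)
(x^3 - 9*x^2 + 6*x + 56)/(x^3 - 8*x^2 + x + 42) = (x - 4)/(x - 3)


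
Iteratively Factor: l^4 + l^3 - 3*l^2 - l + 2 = (l - 1)*(l^3 + 2*l^2 - l - 2) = (l - 1)^2*(l^2 + 3*l + 2) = (l - 1)^2*(l + 2)*(l + 1)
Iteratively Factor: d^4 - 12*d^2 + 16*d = (d - 2)*(d^3 + 2*d^2 - 8*d) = d*(d - 2)*(d^2 + 2*d - 8) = d*(d - 2)*(d + 4)*(d - 2)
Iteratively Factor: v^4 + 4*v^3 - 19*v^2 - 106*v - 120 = (v + 2)*(v^3 + 2*v^2 - 23*v - 60) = (v + 2)*(v + 4)*(v^2 - 2*v - 15) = (v - 5)*(v + 2)*(v + 4)*(v + 3)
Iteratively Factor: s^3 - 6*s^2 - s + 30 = (s - 3)*(s^2 - 3*s - 10) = (s - 3)*(s + 2)*(s - 5)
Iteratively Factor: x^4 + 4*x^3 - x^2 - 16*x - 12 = (x - 2)*(x^3 + 6*x^2 + 11*x + 6) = (x - 2)*(x + 3)*(x^2 + 3*x + 2) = (x - 2)*(x + 2)*(x + 3)*(x + 1)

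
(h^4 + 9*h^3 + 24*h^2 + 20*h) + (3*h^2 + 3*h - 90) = h^4 + 9*h^3 + 27*h^2 + 23*h - 90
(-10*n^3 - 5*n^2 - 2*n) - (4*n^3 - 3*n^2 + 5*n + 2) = -14*n^3 - 2*n^2 - 7*n - 2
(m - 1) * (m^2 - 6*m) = m^3 - 7*m^2 + 6*m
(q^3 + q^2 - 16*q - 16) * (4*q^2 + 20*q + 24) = 4*q^5 + 24*q^4 - 20*q^3 - 360*q^2 - 704*q - 384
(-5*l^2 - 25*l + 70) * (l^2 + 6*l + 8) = -5*l^4 - 55*l^3 - 120*l^2 + 220*l + 560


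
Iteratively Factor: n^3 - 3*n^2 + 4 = (n - 2)*(n^2 - n - 2) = (n - 2)*(n + 1)*(n - 2)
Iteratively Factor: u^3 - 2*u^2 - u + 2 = (u + 1)*(u^2 - 3*u + 2) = (u - 1)*(u + 1)*(u - 2)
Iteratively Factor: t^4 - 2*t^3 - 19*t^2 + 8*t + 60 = (t + 2)*(t^3 - 4*t^2 - 11*t + 30) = (t - 5)*(t + 2)*(t^2 + t - 6) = (t - 5)*(t - 2)*(t + 2)*(t + 3)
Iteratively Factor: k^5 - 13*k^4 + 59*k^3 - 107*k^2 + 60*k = (k - 1)*(k^4 - 12*k^3 + 47*k^2 - 60*k) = (k - 3)*(k - 1)*(k^3 - 9*k^2 + 20*k) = (k - 5)*(k - 3)*(k - 1)*(k^2 - 4*k) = k*(k - 5)*(k - 3)*(k - 1)*(k - 4)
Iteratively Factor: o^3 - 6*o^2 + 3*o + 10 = (o - 5)*(o^2 - o - 2) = (o - 5)*(o + 1)*(o - 2)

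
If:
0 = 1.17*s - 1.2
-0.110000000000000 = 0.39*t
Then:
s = 1.03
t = -0.28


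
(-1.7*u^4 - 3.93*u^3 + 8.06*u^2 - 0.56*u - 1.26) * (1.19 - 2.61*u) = 4.437*u^5 + 8.2343*u^4 - 25.7133*u^3 + 11.053*u^2 + 2.6222*u - 1.4994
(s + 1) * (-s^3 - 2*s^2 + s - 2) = -s^4 - 3*s^3 - s^2 - s - 2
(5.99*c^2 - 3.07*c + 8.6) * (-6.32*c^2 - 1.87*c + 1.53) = -37.8568*c^4 + 8.2011*c^3 - 39.4464*c^2 - 20.7791*c + 13.158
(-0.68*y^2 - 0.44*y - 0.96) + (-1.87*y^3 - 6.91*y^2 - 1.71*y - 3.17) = -1.87*y^3 - 7.59*y^2 - 2.15*y - 4.13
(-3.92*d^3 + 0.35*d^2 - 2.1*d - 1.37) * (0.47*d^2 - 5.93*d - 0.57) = -1.8424*d^5 + 23.4101*d^4 - 0.8281*d^3 + 11.6096*d^2 + 9.3211*d + 0.7809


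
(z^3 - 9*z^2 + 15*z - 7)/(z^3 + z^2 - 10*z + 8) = (z^2 - 8*z + 7)/(z^2 + 2*z - 8)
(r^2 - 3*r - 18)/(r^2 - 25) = (r^2 - 3*r - 18)/(r^2 - 25)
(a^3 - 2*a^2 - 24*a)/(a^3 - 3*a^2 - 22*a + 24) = a/(a - 1)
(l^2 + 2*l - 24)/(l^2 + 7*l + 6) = (l - 4)/(l + 1)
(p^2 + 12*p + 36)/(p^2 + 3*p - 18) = (p + 6)/(p - 3)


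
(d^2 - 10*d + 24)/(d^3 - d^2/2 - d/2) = 2*(-d^2 + 10*d - 24)/(d*(-2*d^2 + d + 1))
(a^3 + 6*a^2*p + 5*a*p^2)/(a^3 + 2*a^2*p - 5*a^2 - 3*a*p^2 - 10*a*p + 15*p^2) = a*(a^2 + 6*a*p + 5*p^2)/(a^3 + 2*a^2*p - 5*a^2 - 3*a*p^2 - 10*a*p + 15*p^2)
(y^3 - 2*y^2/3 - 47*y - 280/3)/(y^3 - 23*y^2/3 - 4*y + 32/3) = (3*y^2 + 22*y + 35)/(3*y^2 + y - 4)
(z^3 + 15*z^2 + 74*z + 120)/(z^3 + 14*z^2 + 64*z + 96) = (z + 5)/(z + 4)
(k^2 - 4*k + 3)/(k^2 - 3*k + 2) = (k - 3)/(k - 2)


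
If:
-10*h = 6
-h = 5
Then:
No Solution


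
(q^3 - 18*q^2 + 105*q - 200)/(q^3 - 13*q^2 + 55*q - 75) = (q - 8)/(q - 3)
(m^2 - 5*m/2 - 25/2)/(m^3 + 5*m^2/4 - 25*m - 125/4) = 2*(2*m + 5)/(4*m^2 + 25*m + 25)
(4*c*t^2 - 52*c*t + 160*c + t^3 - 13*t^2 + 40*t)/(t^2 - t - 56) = (4*c*t - 20*c + t^2 - 5*t)/(t + 7)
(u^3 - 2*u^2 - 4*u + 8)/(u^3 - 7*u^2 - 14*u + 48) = (u^2 - 4)/(u^2 - 5*u - 24)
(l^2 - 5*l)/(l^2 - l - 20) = l/(l + 4)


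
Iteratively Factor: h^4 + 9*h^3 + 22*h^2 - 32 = (h + 2)*(h^3 + 7*h^2 + 8*h - 16) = (h - 1)*(h + 2)*(h^2 + 8*h + 16) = (h - 1)*(h + 2)*(h + 4)*(h + 4)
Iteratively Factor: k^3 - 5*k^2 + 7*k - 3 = (k - 3)*(k^2 - 2*k + 1) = (k - 3)*(k - 1)*(k - 1)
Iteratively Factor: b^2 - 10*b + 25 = (b - 5)*(b - 5)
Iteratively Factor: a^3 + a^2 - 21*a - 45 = (a - 5)*(a^2 + 6*a + 9) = (a - 5)*(a + 3)*(a + 3)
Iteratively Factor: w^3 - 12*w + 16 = (w - 2)*(w^2 + 2*w - 8) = (w - 2)^2*(w + 4)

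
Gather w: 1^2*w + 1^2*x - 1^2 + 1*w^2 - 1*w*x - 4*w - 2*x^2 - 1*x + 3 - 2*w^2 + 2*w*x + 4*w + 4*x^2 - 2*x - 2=-w^2 + w*(x + 1) + 2*x^2 - 2*x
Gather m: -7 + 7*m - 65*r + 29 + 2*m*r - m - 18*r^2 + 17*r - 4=m*(2*r + 6) - 18*r^2 - 48*r + 18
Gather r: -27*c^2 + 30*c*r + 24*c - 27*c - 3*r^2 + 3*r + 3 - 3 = -27*c^2 - 3*c - 3*r^2 + r*(30*c + 3)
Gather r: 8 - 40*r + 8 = 16 - 40*r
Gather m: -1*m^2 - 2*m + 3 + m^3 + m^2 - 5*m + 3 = m^3 - 7*m + 6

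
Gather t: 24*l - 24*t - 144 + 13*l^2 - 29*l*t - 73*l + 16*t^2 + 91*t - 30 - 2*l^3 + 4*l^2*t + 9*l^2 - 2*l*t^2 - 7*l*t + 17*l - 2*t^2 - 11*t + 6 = -2*l^3 + 22*l^2 - 32*l + t^2*(14 - 2*l) + t*(4*l^2 - 36*l + 56) - 168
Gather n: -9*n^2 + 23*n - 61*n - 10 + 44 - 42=-9*n^2 - 38*n - 8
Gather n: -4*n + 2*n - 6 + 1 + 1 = -2*n - 4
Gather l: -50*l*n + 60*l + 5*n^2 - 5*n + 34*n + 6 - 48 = l*(60 - 50*n) + 5*n^2 + 29*n - 42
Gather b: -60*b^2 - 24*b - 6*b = -60*b^2 - 30*b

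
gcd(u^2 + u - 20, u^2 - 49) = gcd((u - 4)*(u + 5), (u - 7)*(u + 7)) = 1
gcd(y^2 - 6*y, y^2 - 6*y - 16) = 1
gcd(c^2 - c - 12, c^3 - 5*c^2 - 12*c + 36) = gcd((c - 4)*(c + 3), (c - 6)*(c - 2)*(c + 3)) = c + 3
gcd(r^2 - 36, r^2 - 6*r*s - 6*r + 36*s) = r - 6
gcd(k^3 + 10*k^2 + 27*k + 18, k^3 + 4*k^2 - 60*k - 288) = k + 6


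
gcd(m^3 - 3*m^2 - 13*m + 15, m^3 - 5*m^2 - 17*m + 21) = m^2 + 2*m - 3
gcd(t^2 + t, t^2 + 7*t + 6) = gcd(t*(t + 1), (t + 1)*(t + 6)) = t + 1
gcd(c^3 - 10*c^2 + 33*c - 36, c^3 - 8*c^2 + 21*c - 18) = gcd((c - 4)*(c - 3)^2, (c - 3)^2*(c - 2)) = c^2 - 6*c + 9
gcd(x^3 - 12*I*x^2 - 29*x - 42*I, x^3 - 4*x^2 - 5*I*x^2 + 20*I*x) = 1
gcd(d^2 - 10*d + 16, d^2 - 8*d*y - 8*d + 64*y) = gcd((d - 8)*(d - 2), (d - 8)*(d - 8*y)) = d - 8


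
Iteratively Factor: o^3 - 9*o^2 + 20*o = (o - 5)*(o^2 - 4*o) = o*(o - 5)*(o - 4)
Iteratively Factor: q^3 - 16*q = (q + 4)*(q^2 - 4*q) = q*(q + 4)*(q - 4)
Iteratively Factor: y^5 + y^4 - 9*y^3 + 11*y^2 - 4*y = (y)*(y^4 + y^3 - 9*y^2 + 11*y - 4) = y*(y - 1)*(y^3 + 2*y^2 - 7*y + 4) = y*(y - 1)^2*(y^2 + 3*y - 4) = y*(y - 1)^2*(y + 4)*(y - 1)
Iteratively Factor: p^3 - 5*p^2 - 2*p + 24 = (p - 4)*(p^2 - p - 6) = (p - 4)*(p + 2)*(p - 3)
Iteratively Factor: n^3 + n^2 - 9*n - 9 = (n + 1)*(n^2 - 9) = (n - 3)*(n + 1)*(n + 3)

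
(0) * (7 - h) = 0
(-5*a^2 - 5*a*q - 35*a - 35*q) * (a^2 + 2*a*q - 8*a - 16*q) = -5*a^4 - 15*a^3*q + 5*a^3 - 10*a^2*q^2 + 15*a^2*q + 280*a^2 + 10*a*q^2 + 840*a*q + 560*q^2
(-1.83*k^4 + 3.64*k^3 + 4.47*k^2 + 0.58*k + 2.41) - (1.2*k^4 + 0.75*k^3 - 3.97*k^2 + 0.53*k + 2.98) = -3.03*k^4 + 2.89*k^3 + 8.44*k^2 + 0.0499999999999999*k - 0.57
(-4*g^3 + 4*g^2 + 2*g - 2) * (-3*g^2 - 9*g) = 12*g^5 + 24*g^4 - 42*g^3 - 12*g^2 + 18*g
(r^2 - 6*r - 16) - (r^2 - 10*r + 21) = 4*r - 37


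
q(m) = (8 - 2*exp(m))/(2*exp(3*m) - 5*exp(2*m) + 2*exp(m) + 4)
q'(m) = (8 - 2*exp(m))*(-6*exp(3*m) + 10*exp(2*m) - 2*exp(m))/(2*exp(3*m) - 5*exp(2*m) + 2*exp(m) + 4)^2 - 2*exp(m)/(2*exp(3*m) - 5*exp(2*m) + 2*exp(m) + 4)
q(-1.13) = 1.75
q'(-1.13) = -0.07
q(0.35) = 2.08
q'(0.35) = -1.01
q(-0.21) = 1.88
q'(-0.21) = 0.49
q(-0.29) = 1.84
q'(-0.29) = 0.40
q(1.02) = 0.18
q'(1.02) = -1.14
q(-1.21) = 1.76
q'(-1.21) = -0.09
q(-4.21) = 1.98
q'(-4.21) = -0.02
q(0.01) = 2.01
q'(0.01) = 0.67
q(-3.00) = 1.93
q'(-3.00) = -0.06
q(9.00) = 0.00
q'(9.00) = 0.00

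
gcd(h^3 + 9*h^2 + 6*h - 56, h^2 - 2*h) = h - 2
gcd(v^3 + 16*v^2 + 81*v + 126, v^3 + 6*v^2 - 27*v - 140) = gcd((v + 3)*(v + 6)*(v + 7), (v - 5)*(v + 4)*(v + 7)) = v + 7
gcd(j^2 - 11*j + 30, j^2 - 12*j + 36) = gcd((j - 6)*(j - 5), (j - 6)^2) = j - 6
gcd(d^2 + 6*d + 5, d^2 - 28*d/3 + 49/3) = 1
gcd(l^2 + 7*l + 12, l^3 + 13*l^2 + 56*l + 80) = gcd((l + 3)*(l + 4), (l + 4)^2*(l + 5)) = l + 4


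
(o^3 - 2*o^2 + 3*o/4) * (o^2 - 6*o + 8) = o^5 - 8*o^4 + 83*o^3/4 - 41*o^2/2 + 6*o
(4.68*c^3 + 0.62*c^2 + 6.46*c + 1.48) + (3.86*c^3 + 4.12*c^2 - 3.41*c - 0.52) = 8.54*c^3 + 4.74*c^2 + 3.05*c + 0.96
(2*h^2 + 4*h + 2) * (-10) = -20*h^2 - 40*h - 20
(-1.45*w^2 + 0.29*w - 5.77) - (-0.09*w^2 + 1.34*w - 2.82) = -1.36*w^2 - 1.05*w - 2.95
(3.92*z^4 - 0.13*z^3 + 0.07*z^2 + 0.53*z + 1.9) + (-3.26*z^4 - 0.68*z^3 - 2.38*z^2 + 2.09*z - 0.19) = 0.66*z^4 - 0.81*z^3 - 2.31*z^2 + 2.62*z + 1.71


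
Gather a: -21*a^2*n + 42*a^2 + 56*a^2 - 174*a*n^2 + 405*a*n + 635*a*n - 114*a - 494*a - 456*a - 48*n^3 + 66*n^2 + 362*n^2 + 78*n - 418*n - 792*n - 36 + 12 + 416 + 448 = a^2*(98 - 21*n) + a*(-174*n^2 + 1040*n - 1064) - 48*n^3 + 428*n^2 - 1132*n + 840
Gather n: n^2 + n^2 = 2*n^2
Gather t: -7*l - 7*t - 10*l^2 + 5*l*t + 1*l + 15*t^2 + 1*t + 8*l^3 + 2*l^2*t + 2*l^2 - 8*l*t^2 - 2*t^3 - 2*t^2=8*l^3 - 8*l^2 - 6*l - 2*t^3 + t^2*(13 - 8*l) + t*(2*l^2 + 5*l - 6)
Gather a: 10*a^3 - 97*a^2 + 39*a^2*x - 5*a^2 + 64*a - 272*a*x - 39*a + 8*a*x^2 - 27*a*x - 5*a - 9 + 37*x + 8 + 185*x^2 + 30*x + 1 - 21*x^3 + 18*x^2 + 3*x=10*a^3 + a^2*(39*x - 102) + a*(8*x^2 - 299*x + 20) - 21*x^3 + 203*x^2 + 70*x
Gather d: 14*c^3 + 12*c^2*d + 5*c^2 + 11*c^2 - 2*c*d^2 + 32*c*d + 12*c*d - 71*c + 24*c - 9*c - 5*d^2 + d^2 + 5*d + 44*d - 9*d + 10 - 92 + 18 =14*c^3 + 16*c^2 - 56*c + d^2*(-2*c - 4) + d*(12*c^2 + 44*c + 40) - 64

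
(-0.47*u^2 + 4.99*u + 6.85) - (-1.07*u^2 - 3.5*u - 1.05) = 0.6*u^2 + 8.49*u + 7.9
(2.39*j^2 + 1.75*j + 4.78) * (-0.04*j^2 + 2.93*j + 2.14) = -0.0956*j^4 + 6.9327*j^3 + 10.0509*j^2 + 17.7504*j + 10.2292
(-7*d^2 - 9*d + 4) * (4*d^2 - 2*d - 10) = -28*d^4 - 22*d^3 + 104*d^2 + 82*d - 40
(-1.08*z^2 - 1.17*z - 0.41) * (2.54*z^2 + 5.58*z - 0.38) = -2.7432*z^4 - 8.9982*z^3 - 7.1596*z^2 - 1.8432*z + 0.1558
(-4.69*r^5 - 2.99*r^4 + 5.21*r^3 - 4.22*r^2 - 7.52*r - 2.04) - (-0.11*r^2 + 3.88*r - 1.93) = -4.69*r^5 - 2.99*r^4 + 5.21*r^3 - 4.11*r^2 - 11.4*r - 0.11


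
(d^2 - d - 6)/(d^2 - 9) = (d + 2)/(d + 3)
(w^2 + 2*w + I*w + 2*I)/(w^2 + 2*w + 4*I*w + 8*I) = (w + I)/(w + 4*I)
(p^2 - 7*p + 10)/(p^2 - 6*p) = (p^2 - 7*p + 10)/(p*(p - 6))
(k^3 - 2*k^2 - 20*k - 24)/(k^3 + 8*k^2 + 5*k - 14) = (k^2 - 4*k - 12)/(k^2 + 6*k - 7)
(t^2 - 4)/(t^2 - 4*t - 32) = (4 - t^2)/(-t^2 + 4*t + 32)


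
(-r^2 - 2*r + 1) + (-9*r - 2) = -r^2 - 11*r - 1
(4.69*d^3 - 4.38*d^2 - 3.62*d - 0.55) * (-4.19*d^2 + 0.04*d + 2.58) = -19.6511*d^5 + 18.5398*d^4 + 27.0928*d^3 - 9.1407*d^2 - 9.3616*d - 1.419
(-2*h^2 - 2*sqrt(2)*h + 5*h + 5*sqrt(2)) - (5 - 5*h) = -2*h^2 - 2*sqrt(2)*h + 10*h - 5 + 5*sqrt(2)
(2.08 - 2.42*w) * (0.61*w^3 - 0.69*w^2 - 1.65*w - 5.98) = -1.4762*w^4 + 2.9386*w^3 + 2.5578*w^2 + 11.0396*w - 12.4384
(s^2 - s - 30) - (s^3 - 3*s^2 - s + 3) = -s^3 + 4*s^2 - 33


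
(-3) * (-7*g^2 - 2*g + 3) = 21*g^2 + 6*g - 9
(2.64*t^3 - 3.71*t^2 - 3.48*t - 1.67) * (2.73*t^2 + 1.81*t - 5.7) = 7.2072*t^5 - 5.3499*t^4 - 31.2635*t^3 + 10.2891*t^2 + 16.8133*t + 9.519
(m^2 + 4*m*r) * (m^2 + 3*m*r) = m^4 + 7*m^3*r + 12*m^2*r^2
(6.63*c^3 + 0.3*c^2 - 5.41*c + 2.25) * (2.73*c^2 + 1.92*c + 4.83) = 18.0999*c^5 + 13.5486*c^4 + 17.8296*c^3 - 2.7957*c^2 - 21.8103*c + 10.8675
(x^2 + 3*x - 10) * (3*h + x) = 3*h*x^2 + 9*h*x - 30*h + x^3 + 3*x^2 - 10*x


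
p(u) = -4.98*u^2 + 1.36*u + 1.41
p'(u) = 1.36 - 9.96*u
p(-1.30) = -8.77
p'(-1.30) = 14.31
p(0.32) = 1.34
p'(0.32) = -1.83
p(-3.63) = -69.15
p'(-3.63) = 37.51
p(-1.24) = -7.93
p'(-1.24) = 13.71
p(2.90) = -36.53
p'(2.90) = -27.52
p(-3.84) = -77.25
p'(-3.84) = 39.61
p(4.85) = -109.14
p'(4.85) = -46.95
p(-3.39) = -60.43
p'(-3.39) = 35.12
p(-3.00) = -47.49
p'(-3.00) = 31.24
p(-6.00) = -186.03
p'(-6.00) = 61.12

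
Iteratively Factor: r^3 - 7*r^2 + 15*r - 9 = (r - 3)*(r^2 - 4*r + 3) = (r - 3)^2*(r - 1)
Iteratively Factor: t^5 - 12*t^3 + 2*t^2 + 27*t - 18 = (t - 3)*(t^4 + 3*t^3 - 3*t^2 - 7*t + 6) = (t - 3)*(t + 3)*(t^3 - 3*t + 2) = (t - 3)*(t - 1)*(t + 3)*(t^2 + t - 2) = (t - 3)*(t - 1)*(t + 2)*(t + 3)*(t - 1)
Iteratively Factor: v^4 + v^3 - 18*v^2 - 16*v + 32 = (v - 4)*(v^3 + 5*v^2 + 2*v - 8) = (v - 4)*(v + 4)*(v^2 + v - 2) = (v - 4)*(v + 2)*(v + 4)*(v - 1)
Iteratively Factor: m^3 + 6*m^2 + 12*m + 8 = (m + 2)*(m^2 + 4*m + 4) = (m + 2)^2*(m + 2)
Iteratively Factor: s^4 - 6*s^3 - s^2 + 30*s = (s - 5)*(s^3 - s^2 - 6*s) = s*(s - 5)*(s^2 - s - 6) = s*(s - 5)*(s - 3)*(s + 2)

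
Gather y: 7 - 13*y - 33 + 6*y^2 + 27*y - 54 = 6*y^2 + 14*y - 80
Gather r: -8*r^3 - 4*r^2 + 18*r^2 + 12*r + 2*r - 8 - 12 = -8*r^3 + 14*r^2 + 14*r - 20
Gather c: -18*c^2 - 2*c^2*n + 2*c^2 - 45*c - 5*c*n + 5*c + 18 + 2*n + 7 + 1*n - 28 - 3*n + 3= c^2*(-2*n - 16) + c*(-5*n - 40)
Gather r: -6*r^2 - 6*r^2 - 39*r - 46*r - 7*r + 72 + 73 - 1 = -12*r^2 - 92*r + 144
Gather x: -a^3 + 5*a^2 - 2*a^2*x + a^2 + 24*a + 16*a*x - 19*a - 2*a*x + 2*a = -a^3 + 6*a^2 + 7*a + x*(-2*a^2 + 14*a)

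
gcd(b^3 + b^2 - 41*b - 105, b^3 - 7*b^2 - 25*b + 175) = b^2 - 2*b - 35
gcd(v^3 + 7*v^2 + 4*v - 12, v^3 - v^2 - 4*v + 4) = v^2 + v - 2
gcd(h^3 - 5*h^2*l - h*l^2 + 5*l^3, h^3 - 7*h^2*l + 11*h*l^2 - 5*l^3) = h^2 - 6*h*l + 5*l^2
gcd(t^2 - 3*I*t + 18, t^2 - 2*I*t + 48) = 1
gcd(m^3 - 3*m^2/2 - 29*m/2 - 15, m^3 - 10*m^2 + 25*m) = m - 5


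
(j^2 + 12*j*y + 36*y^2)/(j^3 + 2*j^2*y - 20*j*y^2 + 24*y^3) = (j + 6*y)/(j^2 - 4*j*y + 4*y^2)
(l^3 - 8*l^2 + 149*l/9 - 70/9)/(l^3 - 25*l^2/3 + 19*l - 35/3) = (l - 2/3)/(l - 1)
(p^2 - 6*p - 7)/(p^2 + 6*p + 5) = (p - 7)/(p + 5)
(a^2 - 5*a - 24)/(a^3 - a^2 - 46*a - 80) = (a + 3)/(a^2 + 7*a + 10)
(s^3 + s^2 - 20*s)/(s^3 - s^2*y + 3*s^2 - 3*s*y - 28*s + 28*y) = s*(-s - 5)/(-s^2 + s*y - 7*s + 7*y)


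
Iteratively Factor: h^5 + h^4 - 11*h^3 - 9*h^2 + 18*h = (h + 3)*(h^4 - 2*h^3 - 5*h^2 + 6*h) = (h - 3)*(h + 3)*(h^3 + h^2 - 2*h) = (h - 3)*(h - 1)*(h + 3)*(h^2 + 2*h) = h*(h - 3)*(h - 1)*(h + 3)*(h + 2)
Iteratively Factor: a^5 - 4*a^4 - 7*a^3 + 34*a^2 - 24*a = (a - 2)*(a^4 - 2*a^3 - 11*a^2 + 12*a) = (a - 4)*(a - 2)*(a^3 + 2*a^2 - 3*a) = (a - 4)*(a - 2)*(a - 1)*(a^2 + 3*a) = a*(a - 4)*(a - 2)*(a - 1)*(a + 3)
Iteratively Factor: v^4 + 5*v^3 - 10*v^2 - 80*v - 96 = (v + 4)*(v^3 + v^2 - 14*v - 24) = (v + 2)*(v + 4)*(v^2 - v - 12) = (v + 2)*(v + 3)*(v + 4)*(v - 4)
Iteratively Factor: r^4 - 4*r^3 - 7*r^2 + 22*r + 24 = (r - 4)*(r^3 - 7*r - 6) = (r - 4)*(r - 3)*(r^2 + 3*r + 2) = (r - 4)*(r - 3)*(r + 2)*(r + 1)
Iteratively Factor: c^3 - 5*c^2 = (c - 5)*(c^2) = c*(c - 5)*(c)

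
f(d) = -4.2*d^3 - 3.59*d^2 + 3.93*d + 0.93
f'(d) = -12.6*d^2 - 7.18*d + 3.93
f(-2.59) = 39.64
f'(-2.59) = -62.00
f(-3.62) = 138.90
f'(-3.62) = -135.19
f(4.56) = -454.04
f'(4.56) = -290.81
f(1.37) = -11.22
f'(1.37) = -29.56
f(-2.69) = 46.13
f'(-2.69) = -67.93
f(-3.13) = 82.25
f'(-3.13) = -97.04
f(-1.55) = 1.85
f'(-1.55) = -15.21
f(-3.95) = 188.24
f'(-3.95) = -164.30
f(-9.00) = 2736.57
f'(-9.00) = -952.05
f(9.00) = -3316.29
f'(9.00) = -1081.29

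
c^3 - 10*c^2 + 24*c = c*(c - 6)*(c - 4)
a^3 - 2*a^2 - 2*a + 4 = (a - 2)*(a - sqrt(2))*(a + sqrt(2))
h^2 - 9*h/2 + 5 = (h - 5/2)*(h - 2)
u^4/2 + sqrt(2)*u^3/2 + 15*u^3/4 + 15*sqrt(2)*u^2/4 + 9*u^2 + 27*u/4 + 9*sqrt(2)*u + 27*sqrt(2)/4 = (u/2 + sqrt(2)/2)*(u + 3/2)*(u + 3)^2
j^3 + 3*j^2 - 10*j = j*(j - 2)*(j + 5)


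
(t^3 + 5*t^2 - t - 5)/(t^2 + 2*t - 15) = (t^2 - 1)/(t - 3)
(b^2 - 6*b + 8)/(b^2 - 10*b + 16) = (b - 4)/(b - 8)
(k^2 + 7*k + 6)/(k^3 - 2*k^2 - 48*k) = (k + 1)/(k*(k - 8))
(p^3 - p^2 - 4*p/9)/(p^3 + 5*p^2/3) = (9*p^2 - 9*p - 4)/(3*p*(3*p + 5))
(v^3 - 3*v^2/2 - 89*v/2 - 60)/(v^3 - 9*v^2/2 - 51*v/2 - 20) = (2*v^2 + 13*v + 15)/(2*v^2 + 7*v + 5)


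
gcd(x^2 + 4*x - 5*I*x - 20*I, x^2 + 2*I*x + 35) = x - 5*I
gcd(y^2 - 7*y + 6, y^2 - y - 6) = 1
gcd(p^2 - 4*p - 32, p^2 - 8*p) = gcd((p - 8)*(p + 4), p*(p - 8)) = p - 8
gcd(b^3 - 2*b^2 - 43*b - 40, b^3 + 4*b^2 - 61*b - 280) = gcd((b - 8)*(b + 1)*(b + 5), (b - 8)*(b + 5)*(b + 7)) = b^2 - 3*b - 40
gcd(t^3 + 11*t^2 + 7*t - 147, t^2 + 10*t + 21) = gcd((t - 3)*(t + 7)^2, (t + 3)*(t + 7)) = t + 7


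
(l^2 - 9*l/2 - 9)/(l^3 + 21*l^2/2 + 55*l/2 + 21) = (l - 6)/(l^2 + 9*l + 14)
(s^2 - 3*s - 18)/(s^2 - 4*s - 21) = (s - 6)/(s - 7)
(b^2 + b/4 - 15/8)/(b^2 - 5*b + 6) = (b^2 + b/4 - 15/8)/(b^2 - 5*b + 6)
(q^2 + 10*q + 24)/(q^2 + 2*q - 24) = (q + 4)/(q - 4)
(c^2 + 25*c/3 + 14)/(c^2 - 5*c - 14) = (c^2 + 25*c/3 + 14)/(c^2 - 5*c - 14)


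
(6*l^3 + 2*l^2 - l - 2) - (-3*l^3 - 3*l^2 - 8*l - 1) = 9*l^3 + 5*l^2 + 7*l - 1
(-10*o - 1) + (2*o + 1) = -8*o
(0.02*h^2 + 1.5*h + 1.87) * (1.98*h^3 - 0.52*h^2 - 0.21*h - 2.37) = 0.0396*h^5 + 2.9596*h^4 + 2.9184*h^3 - 1.3348*h^2 - 3.9477*h - 4.4319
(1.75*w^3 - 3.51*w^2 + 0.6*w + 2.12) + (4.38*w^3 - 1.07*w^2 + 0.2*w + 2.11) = 6.13*w^3 - 4.58*w^2 + 0.8*w + 4.23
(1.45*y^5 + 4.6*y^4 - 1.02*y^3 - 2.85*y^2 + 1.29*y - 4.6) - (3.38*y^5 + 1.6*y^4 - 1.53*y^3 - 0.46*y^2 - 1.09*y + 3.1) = -1.93*y^5 + 3.0*y^4 + 0.51*y^3 - 2.39*y^2 + 2.38*y - 7.7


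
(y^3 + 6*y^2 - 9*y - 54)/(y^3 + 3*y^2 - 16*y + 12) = (y^2 - 9)/(y^2 - 3*y + 2)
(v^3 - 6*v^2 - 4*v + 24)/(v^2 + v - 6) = (v^2 - 4*v - 12)/(v + 3)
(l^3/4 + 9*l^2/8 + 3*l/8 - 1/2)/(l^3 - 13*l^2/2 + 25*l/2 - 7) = (2*l^3 + 9*l^2 + 3*l - 4)/(4*(2*l^3 - 13*l^2 + 25*l - 14))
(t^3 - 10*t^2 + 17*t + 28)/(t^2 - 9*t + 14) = (t^2 - 3*t - 4)/(t - 2)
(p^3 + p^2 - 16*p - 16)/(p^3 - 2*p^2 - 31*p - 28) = (p - 4)/(p - 7)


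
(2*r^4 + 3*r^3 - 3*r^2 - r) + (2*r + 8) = 2*r^4 + 3*r^3 - 3*r^2 + r + 8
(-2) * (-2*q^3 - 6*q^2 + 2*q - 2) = 4*q^3 + 12*q^2 - 4*q + 4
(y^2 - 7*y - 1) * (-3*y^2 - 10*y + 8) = -3*y^4 + 11*y^3 + 81*y^2 - 46*y - 8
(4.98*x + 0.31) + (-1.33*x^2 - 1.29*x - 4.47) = -1.33*x^2 + 3.69*x - 4.16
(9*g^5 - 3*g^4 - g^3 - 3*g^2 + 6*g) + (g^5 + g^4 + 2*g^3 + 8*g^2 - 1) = 10*g^5 - 2*g^4 + g^3 + 5*g^2 + 6*g - 1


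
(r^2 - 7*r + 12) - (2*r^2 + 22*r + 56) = -r^2 - 29*r - 44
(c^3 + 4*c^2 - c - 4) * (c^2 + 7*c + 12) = c^5 + 11*c^4 + 39*c^3 + 37*c^2 - 40*c - 48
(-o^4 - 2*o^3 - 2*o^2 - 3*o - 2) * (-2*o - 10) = 2*o^5 + 14*o^4 + 24*o^3 + 26*o^2 + 34*o + 20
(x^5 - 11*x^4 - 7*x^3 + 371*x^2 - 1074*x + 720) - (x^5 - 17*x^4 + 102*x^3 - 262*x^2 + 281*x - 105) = 6*x^4 - 109*x^3 + 633*x^2 - 1355*x + 825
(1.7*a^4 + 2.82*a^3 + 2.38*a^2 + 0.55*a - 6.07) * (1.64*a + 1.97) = 2.788*a^5 + 7.9738*a^4 + 9.4586*a^3 + 5.5906*a^2 - 8.8713*a - 11.9579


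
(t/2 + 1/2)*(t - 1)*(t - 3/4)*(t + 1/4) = t^4/2 - t^3/4 - 19*t^2/32 + t/4 + 3/32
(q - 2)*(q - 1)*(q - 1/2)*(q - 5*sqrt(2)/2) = q^4 - 5*sqrt(2)*q^3/2 - 7*q^3/2 + 7*q^2/2 + 35*sqrt(2)*q^2/4 - 35*sqrt(2)*q/4 - q + 5*sqrt(2)/2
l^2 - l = l*(l - 1)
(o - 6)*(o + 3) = o^2 - 3*o - 18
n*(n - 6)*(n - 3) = n^3 - 9*n^2 + 18*n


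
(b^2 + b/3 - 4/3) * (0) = 0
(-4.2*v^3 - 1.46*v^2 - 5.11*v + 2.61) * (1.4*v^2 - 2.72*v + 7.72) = -5.88*v^5 + 9.38*v^4 - 35.6068*v^3 + 6.282*v^2 - 46.5484*v + 20.1492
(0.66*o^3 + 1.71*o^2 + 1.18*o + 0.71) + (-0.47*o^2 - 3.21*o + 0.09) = 0.66*o^3 + 1.24*o^2 - 2.03*o + 0.8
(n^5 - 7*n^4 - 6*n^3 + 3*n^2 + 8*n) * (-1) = -n^5 + 7*n^4 + 6*n^3 - 3*n^2 - 8*n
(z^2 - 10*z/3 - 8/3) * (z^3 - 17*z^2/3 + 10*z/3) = z^5 - 9*z^4 + 176*z^3/9 + 4*z^2 - 80*z/9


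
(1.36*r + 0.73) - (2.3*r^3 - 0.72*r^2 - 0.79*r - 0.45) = -2.3*r^3 + 0.72*r^2 + 2.15*r + 1.18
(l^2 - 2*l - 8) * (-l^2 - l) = -l^4 + l^3 + 10*l^2 + 8*l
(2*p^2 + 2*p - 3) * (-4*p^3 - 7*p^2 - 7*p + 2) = -8*p^5 - 22*p^4 - 16*p^3 + 11*p^2 + 25*p - 6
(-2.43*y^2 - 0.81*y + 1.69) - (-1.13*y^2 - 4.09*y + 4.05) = -1.3*y^2 + 3.28*y - 2.36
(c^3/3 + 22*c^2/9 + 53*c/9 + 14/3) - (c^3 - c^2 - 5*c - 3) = -2*c^3/3 + 31*c^2/9 + 98*c/9 + 23/3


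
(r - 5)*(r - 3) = r^2 - 8*r + 15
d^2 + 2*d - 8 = (d - 2)*(d + 4)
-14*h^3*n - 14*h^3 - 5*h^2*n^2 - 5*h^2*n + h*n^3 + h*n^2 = (-7*h + n)*(2*h + n)*(h*n + h)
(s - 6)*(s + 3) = s^2 - 3*s - 18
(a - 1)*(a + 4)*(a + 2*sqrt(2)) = a^3 + 2*sqrt(2)*a^2 + 3*a^2 - 4*a + 6*sqrt(2)*a - 8*sqrt(2)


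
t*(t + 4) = t^2 + 4*t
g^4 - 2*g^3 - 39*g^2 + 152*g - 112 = (g - 4)^2*(g - 1)*(g + 7)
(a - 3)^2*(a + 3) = a^3 - 3*a^2 - 9*a + 27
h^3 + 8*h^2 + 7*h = h*(h + 1)*(h + 7)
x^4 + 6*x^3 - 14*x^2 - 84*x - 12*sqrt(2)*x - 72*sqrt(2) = (x + 6)*(x - 3*sqrt(2))*(x + sqrt(2))*(x + 2*sqrt(2))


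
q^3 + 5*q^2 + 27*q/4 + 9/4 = (q + 1/2)*(q + 3/2)*(q + 3)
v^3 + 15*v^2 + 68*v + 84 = (v + 2)*(v + 6)*(v + 7)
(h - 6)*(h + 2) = h^2 - 4*h - 12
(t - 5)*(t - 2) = t^2 - 7*t + 10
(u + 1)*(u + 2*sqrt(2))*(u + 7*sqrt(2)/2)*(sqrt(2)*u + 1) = sqrt(2)*u^4 + sqrt(2)*u^3 + 12*u^3 + 12*u^2 + 39*sqrt(2)*u^2/2 + 14*u + 39*sqrt(2)*u/2 + 14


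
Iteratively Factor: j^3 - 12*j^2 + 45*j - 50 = (j - 5)*(j^2 - 7*j + 10) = (j - 5)*(j - 2)*(j - 5)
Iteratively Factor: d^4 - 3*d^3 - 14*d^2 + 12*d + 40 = (d + 2)*(d^3 - 5*d^2 - 4*d + 20) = (d + 2)^2*(d^2 - 7*d + 10) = (d - 2)*(d + 2)^2*(d - 5)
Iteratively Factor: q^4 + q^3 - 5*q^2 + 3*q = (q)*(q^3 + q^2 - 5*q + 3) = q*(q + 3)*(q^2 - 2*q + 1) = q*(q - 1)*(q + 3)*(q - 1)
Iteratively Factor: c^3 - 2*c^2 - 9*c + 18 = (c - 3)*(c^2 + c - 6) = (c - 3)*(c + 3)*(c - 2)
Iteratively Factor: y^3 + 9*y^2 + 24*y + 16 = (y + 1)*(y^2 + 8*y + 16) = (y + 1)*(y + 4)*(y + 4)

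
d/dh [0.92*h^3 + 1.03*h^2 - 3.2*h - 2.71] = 2.76*h^2 + 2.06*h - 3.2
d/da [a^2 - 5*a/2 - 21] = 2*a - 5/2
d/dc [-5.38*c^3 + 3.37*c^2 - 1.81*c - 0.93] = -16.14*c^2 + 6.74*c - 1.81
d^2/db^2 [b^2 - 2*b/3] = 2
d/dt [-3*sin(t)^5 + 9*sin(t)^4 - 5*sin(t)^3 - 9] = 3*(-5*sin(t)^2 + 12*sin(t) - 5)*sin(t)^2*cos(t)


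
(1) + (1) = 2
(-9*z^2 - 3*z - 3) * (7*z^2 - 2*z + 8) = -63*z^4 - 3*z^3 - 87*z^2 - 18*z - 24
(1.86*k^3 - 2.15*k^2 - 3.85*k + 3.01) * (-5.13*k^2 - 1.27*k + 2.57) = -9.5418*k^5 + 8.6673*k^4 + 27.2612*k^3 - 16.0773*k^2 - 13.7172*k + 7.7357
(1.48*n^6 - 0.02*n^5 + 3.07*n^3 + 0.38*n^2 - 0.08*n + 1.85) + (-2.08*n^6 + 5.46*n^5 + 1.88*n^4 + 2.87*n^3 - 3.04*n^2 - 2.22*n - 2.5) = -0.6*n^6 + 5.44*n^5 + 1.88*n^4 + 5.94*n^3 - 2.66*n^2 - 2.3*n - 0.65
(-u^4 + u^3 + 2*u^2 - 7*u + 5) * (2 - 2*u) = 2*u^5 - 4*u^4 - 2*u^3 + 18*u^2 - 24*u + 10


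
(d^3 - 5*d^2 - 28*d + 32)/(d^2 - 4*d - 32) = d - 1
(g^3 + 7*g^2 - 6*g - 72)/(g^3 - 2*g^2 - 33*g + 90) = (g + 4)/(g - 5)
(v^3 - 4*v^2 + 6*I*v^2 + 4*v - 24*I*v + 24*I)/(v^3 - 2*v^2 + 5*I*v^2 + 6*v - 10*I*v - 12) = (v - 2)/(v - I)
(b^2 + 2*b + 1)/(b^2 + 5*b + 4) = (b + 1)/(b + 4)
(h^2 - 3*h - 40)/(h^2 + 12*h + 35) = (h - 8)/(h + 7)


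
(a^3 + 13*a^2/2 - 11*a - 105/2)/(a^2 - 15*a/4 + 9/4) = 2*(2*a^2 + 19*a + 35)/(4*a - 3)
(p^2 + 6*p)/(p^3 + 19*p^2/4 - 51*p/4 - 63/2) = 4*p/(4*p^2 - 5*p - 21)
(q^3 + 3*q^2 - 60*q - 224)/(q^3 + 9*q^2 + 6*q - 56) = (q - 8)/(q - 2)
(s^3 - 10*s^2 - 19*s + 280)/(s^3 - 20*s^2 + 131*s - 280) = (s + 5)/(s - 5)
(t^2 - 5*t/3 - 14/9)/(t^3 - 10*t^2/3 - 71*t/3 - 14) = (t - 7/3)/(t^2 - 4*t - 21)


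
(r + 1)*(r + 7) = r^2 + 8*r + 7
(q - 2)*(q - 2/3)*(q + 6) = q^3 + 10*q^2/3 - 44*q/3 + 8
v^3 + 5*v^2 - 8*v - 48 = (v - 3)*(v + 4)^2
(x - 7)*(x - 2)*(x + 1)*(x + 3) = x^4 - 5*x^3 - 19*x^2 + 29*x + 42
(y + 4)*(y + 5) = y^2 + 9*y + 20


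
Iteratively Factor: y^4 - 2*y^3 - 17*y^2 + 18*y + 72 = (y + 2)*(y^3 - 4*y^2 - 9*y + 36) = (y - 3)*(y + 2)*(y^2 - y - 12) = (y - 3)*(y + 2)*(y + 3)*(y - 4)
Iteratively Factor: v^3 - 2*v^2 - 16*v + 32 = (v - 2)*(v^2 - 16) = (v - 2)*(v + 4)*(v - 4)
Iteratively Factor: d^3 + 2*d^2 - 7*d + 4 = (d + 4)*(d^2 - 2*d + 1) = (d - 1)*(d + 4)*(d - 1)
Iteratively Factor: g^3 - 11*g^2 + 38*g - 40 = (g - 4)*(g^2 - 7*g + 10) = (g - 4)*(g - 2)*(g - 5)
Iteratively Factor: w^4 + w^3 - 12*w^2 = (w + 4)*(w^3 - 3*w^2) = w*(w + 4)*(w^2 - 3*w) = w^2*(w + 4)*(w - 3)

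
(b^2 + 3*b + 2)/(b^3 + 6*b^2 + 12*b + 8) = (b + 1)/(b^2 + 4*b + 4)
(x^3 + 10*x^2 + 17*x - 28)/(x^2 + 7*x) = x + 3 - 4/x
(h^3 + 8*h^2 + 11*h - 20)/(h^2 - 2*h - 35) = (h^2 + 3*h - 4)/(h - 7)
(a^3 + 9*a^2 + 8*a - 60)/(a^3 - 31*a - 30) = (a^2 + 4*a - 12)/(a^2 - 5*a - 6)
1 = 1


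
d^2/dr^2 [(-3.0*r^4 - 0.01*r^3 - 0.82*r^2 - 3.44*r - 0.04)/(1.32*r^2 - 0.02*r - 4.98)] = (-10.4544*r^6 + 0.4752*r^5 + 118.3176*r^4 - 16.943288*r^3 - 925.580664*r^2 - 137.160792*r - 40.513328)/(2.299968*r^6 - 0.104544*r^5 - 26.029872*r^4 + 0.788824*r^3 + 98.203608*r^2 - 1.488024*r - 123.505992)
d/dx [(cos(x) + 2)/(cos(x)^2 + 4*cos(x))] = (sin(x) + 8*sin(x)/cos(x)^2 + 4*tan(x))/(cos(x) + 4)^2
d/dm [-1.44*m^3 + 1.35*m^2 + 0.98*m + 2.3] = -4.32*m^2 + 2.7*m + 0.98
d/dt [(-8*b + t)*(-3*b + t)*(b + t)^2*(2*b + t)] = 98*b^4 + 86*b^3*t - 45*b^2*t^2 - 28*b*t^3 + 5*t^4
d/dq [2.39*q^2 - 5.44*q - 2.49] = 4.78*q - 5.44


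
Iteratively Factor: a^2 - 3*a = (a - 3)*(a)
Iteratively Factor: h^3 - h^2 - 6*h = (h)*(h^2 - h - 6) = h*(h - 3)*(h + 2)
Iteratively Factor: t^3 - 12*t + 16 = (t + 4)*(t^2 - 4*t + 4) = (t - 2)*(t + 4)*(t - 2)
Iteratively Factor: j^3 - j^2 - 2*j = (j - 2)*(j^2 + j) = j*(j - 2)*(j + 1)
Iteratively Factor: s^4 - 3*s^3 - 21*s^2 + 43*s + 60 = (s - 5)*(s^3 + 2*s^2 - 11*s - 12) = (s - 5)*(s - 3)*(s^2 + 5*s + 4) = (s - 5)*(s - 3)*(s + 4)*(s + 1)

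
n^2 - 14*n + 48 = (n - 8)*(n - 6)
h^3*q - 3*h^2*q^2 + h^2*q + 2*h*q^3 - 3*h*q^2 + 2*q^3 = (h - 2*q)*(h - q)*(h*q + q)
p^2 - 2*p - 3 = (p - 3)*(p + 1)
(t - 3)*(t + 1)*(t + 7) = t^3 + 5*t^2 - 17*t - 21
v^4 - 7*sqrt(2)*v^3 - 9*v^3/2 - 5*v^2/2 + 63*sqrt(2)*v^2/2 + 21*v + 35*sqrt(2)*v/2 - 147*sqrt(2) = (v - 7/2)*(v - 3)*(v + 2)*(v - 7*sqrt(2))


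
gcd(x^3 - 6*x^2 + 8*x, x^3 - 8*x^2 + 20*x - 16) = x^2 - 6*x + 8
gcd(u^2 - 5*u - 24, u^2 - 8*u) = u - 8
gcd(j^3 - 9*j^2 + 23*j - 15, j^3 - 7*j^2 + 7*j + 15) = j^2 - 8*j + 15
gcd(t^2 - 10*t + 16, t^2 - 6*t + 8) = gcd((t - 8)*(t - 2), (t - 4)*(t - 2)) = t - 2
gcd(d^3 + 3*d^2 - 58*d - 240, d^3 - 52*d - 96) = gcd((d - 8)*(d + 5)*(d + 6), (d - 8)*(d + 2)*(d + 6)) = d^2 - 2*d - 48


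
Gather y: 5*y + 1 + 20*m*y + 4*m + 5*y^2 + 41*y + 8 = 4*m + 5*y^2 + y*(20*m + 46) + 9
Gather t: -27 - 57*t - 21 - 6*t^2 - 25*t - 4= -6*t^2 - 82*t - 52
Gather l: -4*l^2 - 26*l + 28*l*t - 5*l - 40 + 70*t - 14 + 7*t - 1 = -4*l^2 + l*(28*t - 31) + 77*t - 55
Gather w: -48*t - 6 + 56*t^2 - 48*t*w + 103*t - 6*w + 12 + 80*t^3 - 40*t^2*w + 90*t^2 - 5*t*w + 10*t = 80*t^3 + 146*t^2 + 65*t + w*(-40*t^2 - 53*t - 6) + 6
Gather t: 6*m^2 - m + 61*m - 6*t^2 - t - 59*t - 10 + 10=6*m^2 + 60*m - 6*t^2 - 60*t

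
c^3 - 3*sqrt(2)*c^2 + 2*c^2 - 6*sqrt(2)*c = c*(c + 2)*(c - 3*sqrt(2))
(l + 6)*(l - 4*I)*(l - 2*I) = l^3 + 6*l^2 - 6*I*l^2 - 8*l - 36*I*l - 48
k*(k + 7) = k^2 + 7*k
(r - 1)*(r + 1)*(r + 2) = r^3 + 2*r^2 - r - 2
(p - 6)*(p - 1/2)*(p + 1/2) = p^3 - 6*p^2 - p/4 + 3/2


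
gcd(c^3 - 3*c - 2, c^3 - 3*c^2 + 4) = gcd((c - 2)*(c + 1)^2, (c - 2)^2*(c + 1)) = c^2 - c - 2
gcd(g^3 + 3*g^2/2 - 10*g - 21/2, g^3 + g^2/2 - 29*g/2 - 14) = g^2 + 9*g/2 + 7/2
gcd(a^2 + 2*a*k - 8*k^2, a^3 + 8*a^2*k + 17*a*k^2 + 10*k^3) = 1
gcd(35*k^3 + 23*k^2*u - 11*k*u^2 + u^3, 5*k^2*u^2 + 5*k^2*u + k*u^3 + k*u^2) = 1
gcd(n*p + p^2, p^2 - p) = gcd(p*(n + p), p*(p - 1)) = p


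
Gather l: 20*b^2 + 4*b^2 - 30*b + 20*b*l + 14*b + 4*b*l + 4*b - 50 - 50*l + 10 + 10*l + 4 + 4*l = 24*b^2 - 12*b + l*(24*b - 36) - 36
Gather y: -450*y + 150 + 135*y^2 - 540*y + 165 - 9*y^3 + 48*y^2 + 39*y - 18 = -9*y^3 + 183*y^2 - 951*y + 297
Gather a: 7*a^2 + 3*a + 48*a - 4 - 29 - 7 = 7*a^2 + 51*a - 40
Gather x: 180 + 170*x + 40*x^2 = 40*x^2 + 170*x + 180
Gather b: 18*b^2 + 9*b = 18*b^2 + 9*b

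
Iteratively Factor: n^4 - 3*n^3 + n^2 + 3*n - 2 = (n - 1)*(n^3 - 2*n^2 - n + 2) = (n - 1)^2*(n^2 - n - 2) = (n - 1)^2*(n + 1)*(n - 2)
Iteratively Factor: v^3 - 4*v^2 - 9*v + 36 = (v - 3)*(v^2 - v - 12) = (v - 4)*(v - 3)*(v + 3)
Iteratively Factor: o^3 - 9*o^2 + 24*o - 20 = (o - 2)*(o^2 - 7*o + 10) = (o - 5)*(o - 2)*(o - 2)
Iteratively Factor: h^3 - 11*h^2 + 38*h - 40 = (h - 2)*(h^2 - 9*h + 20) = (h - 5)*(h - 2)*(h - 4)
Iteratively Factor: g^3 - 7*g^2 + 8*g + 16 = (g + 1)*(g^2 - 8*g + 16) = (g - 4)*(g + 1)*(g - 4)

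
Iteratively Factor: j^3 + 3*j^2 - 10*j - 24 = (j + 2)*(j^2 + j - 12) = (j - 3)*(j + 2)*(j + 4)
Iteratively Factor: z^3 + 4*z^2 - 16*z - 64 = (z + 4)*(z^2 - 16) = (z - 4)*(z + 4)*(z + 4)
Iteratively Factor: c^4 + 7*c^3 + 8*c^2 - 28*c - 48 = (c + 3)*(c^3 + 4*c^2 - 4*c - 16) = (c + 3)*(c + 4)*(c^2 - 4) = (c - 2)*(c + 3)*(c + 4)*(c + 2)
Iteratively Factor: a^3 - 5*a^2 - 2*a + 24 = (a - 4)*(a^2 - a - 6) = (a - 4)*(a - 3)*(a + 2)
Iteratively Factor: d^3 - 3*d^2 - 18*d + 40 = (d - 2)*(d^2 - d - 20) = (d - 5)*(d - 2)*(d + 4)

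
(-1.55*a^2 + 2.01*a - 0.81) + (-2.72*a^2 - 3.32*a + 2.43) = -4.27*a^2 - 1.31*a + 1.62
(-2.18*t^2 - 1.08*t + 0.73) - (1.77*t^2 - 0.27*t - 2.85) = -3.95*t^2 - 0.81*t + 3.58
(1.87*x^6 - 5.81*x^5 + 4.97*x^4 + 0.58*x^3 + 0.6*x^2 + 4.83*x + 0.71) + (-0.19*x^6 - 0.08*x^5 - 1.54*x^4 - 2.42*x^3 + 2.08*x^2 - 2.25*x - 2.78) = 1.68*x^6 - 5.89*x^5 + 3.43*x^4 - 1.84*x^3 + 2.68*x^2 + 2.58*x - 2.07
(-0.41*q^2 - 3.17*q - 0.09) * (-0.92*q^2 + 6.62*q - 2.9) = 0.3772*q^4 + 0.2022*q^3 - 19.7136*q^2 + 8.5972*q + 0.261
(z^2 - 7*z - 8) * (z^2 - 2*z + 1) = z^4 - 9*z^3 + 7*z^2 + 9*z - 8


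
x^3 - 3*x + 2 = (x - 1)^2*(x + 2)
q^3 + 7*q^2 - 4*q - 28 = (q - 2)*(q + 2)*(q + 7)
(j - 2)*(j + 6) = j^2 + 4*j - 12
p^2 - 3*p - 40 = (p - 8)*(p + 5)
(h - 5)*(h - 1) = h^2 - 6*h + 5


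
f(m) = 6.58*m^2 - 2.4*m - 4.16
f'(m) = 13.16*m - 2.4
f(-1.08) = 6.11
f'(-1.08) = -16.61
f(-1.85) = 22.80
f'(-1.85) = -26.75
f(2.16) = 21.36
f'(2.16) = 26.03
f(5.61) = 189.46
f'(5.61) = 71.43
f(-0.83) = 2.36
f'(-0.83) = -13.32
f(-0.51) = -1.22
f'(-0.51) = -9.11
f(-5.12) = 180.62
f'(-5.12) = -69.78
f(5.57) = 186.62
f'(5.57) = 70.90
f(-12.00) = 972.16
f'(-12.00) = -160.32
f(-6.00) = 247.12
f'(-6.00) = -81.36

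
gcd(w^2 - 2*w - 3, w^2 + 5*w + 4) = w + 1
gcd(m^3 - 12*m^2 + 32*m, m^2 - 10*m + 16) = m - 8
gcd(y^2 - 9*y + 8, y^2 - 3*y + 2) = y - 1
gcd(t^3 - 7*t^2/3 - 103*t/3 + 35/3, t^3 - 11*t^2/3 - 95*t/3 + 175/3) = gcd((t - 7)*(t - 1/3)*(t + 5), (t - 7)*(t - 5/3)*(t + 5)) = t^2 - 2*t - 35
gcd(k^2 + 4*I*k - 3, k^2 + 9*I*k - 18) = k + 3*I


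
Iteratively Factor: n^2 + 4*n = (n + 4)*(n)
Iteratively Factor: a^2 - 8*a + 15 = (a - 3)*(a - 5)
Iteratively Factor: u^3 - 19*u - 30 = (u - 5)*(u^2 + 5*u + 6) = (u - 5)*(u + 3)*(u + 2)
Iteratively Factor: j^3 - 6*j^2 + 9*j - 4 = (j - 4)*(j^2 - 2*j + 1) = (j - 4)*(j - 1)*(j - 1)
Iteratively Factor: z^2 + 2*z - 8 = (z + 4)*(z - 2)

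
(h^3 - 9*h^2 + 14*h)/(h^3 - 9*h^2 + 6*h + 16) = h*(h - 7)/(h^2 - 7*h - 8)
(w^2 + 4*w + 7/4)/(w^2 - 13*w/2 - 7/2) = (w + 7/2)/(w - 7)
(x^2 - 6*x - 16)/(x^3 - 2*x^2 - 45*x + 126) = (x^2 - 6*x - 16)/(x^3 - 2*x^2 - 45*x + 126)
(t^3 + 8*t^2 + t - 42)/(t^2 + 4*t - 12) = (t^2 + 10*t + 21)/(t + 6)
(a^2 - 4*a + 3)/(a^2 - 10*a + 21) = (a - 1)/(a - 7)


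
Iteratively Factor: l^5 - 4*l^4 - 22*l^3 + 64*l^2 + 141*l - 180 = (l + 3)*(l^4 - 7*l^3 - l^2 + 67*l - 60) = (l - 5)*(l + 3)*(l^3 - 2*l^2 - 11*l + 12) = (l - 5)*(l - 4)*(l + 3)*(l^2 + 2*l - 3) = (l - 5)*(l - 4)*(l + 3)^2*(l - 1)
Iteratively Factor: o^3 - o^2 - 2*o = (o + 1)*(o^2 - 2*o) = (o - 2)*(o + 1)*(o)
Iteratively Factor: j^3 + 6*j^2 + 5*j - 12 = (j + 3)*(j^2 + 3*j - 4) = (j + 3)*(j + 4)*(j - 1)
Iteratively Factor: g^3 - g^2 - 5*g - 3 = (g + 1)*(g^2 - 2*g - 3) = (g + 1)^2*(g - 3)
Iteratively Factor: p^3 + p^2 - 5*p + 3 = (p - 1)*(p^2 + 2*p - 3) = (p - 1)*(p + 3)*(p - 1)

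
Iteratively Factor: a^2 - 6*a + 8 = (a - 4)*(a - 2)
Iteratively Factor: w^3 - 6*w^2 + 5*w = (w - 1)*(w^2 - 5*w) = (w - 5)*(w - 1)*(w)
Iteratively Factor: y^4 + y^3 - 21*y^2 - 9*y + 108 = (y - 3)*(y^3 + 4*y^2 - 9*y - 36) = (y - 3)^2*(y^2 + 7*y + 12) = (y - 3)^2*(y + 3)*(y + 4)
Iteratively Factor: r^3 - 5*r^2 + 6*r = (r - 2)*(r^2 - 3*r) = r*(r - 2)*(r - 3)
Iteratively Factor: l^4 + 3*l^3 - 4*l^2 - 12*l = (l)*(l^3 + 3*l^2 - 4*l - 12) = l*(l + 2)*(l^2 + l - 6) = l*(l + 2)*(l + 3)*(l - 2)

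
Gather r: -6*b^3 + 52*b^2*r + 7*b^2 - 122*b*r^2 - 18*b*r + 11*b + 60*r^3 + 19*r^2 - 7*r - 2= -6*b^3 + 7*b^2 + 11*b + 60*r^3 + r^2*(19 - 122*b) + r*(52*b^2 - 18*b - 7) - 2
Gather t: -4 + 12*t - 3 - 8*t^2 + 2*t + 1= -8*t^2 + 14*t - 6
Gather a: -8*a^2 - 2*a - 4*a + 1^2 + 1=-8*a^2 - 6*a + 2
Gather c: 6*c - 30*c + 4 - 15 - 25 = -24*c - 36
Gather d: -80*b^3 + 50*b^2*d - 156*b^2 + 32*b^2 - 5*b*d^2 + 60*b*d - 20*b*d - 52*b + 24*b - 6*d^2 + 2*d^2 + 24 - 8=-80*b^3 - 124*b^2 - 28*b + d^2*(-5*b - 4) + d*(50*b^2 + 40*b) + 16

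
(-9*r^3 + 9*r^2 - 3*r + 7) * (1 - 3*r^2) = 27*r^5 - 27*r^4 - 12*r^2 - 3*r + 7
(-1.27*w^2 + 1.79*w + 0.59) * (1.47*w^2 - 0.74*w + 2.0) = -1.8669*w^4 + 3.5711*w^3 - 2.9973*w^2 + 3.1434*w + 1.18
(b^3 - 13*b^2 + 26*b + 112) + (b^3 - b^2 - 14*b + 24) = 2*b^3 - 14*b^2 + 12*b + 136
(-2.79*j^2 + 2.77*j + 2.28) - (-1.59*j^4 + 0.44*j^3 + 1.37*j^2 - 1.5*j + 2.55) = 1.59*j^4 - 0.44*j^3 - 4.16*j^2 + 4.27*j - 0.27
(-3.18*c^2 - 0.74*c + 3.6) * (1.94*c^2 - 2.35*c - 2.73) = -6.1692*c^4 + 6.0374*c^3 + 17.4044*c^2 - 6.4398*c - 9.828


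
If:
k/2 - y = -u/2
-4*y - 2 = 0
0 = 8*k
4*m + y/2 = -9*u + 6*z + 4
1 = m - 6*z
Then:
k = 0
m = 49/12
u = -1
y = -1/2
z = 37/72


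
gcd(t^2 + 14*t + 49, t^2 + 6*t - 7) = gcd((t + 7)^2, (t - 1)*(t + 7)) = t + 7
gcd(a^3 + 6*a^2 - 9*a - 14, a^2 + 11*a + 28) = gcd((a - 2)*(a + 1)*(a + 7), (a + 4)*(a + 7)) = a + 7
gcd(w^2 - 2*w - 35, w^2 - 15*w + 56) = w - 7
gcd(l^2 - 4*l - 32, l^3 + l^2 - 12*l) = l + 4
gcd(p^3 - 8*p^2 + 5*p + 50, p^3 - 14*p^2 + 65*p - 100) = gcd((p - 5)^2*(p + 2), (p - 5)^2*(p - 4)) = p^2 - 10*p + 25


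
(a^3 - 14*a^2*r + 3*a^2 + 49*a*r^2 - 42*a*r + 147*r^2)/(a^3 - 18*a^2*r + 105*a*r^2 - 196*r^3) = (-a - 3)/(-a + 4*r)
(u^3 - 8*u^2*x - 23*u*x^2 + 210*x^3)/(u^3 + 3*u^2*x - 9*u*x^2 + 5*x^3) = (u^2 - 13*u*x + 42*x^2)/(u^2 - 2*u*x + x^2)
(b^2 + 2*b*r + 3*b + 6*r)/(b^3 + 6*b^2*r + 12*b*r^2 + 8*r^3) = (b + 3)/(b^2 + 4*b*r + 4*r^2)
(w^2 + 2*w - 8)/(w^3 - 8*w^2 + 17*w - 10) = (w + 4)/(w^2 - 6*w + 5)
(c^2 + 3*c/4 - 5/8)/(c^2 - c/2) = (c + 5/4)/c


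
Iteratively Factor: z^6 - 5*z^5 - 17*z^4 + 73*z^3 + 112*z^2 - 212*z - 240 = (z - 2)*(z^5 - 3*z^4 - 23*z^3 + 27*z^2 + 166*z + 120) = (z - 2)*(z + 2)*(z^4 - 5*z^3 - 13*z^2 + 53*z + 60) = (z - 4)*(z - 2)*(z + 2)*(z^3 - z^2 - 17*z - 15) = (z - 4)*(z - 2)*(z + 2)*(z + 3)*(z^2 - 4*z - 5) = (z - 4)*(z - 2)*(z + 1)*(z + 2)*(z + 3)*(z - 5)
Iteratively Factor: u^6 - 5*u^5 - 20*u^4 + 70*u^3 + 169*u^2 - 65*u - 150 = (u - 5)*(u^5 - 20*u^3 - 30*u^2 + 19*u + 30) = (u - 5)*(u + 3)*(u^4 - 3*u^3 - 11*u^2 + 3*u + 10) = (u - 5)*(u + 1)*(u + 3)*(u^3 - 4*u^2 - 7*u + 10) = (u - 5)*(u - 1)*(u + 1)*(u + 3)*(u^2 - 3*u - 10) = (u - 5)^2*(u - 1)*(u + 1)*(u + 3)*(u + 2)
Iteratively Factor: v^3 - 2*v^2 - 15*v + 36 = (v - 3)*(v^2 + v - 12) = (v - 3)*(v + 4)*(v - 3)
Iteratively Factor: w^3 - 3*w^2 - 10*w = (w - 5)*(w^2 + 2*w) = (w - 5)*(w + 2)*(w)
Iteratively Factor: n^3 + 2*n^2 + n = (n + 1)*(n^2 + n) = n*(n + 1)*(n + 1)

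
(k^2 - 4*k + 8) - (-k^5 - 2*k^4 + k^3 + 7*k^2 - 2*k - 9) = k^5 + 2*k^4 - k^3 - 6*k^2 - 2*k + 17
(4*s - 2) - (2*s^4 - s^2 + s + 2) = -2*s^4 + s^2 + 3*s - 4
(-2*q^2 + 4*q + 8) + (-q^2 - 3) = -3*q^2 + 4*q + 5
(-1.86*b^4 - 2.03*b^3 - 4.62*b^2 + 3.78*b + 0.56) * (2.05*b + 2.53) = -3.813*b^5 - 8.8673*b^4 - 14.6069*b^3 - 3.9396*b^2 + 10.7114*b + 1.4168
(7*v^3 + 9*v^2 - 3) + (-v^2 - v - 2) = 7*v^3 + 8*v^2 - v - 5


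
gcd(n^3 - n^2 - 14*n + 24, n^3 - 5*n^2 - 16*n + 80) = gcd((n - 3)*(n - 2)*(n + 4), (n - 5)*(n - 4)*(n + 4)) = n + 4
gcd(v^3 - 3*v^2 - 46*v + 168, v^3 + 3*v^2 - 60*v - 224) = v + 7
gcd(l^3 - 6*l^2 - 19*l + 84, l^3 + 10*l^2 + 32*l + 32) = l + 4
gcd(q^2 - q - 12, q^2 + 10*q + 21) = q + 3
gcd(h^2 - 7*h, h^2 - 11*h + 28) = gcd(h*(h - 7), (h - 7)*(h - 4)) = h - 7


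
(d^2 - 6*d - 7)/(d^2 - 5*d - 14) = (d + 1)/(d + 2)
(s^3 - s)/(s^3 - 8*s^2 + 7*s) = (s + 1)/(s - 7)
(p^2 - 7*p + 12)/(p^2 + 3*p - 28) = (p - 3)/(p + 7)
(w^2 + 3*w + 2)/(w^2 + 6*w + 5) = (w + 2)/(w + 5)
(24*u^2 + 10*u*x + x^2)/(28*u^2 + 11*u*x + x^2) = (6*u + x)/(7*u + x)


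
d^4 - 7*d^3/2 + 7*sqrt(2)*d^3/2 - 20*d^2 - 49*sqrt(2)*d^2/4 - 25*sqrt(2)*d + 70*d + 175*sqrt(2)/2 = (d - 7/2)*(d - 5*sqrt(2)/2)*(d + sqrt(2))*(d + 5*sqrt(2))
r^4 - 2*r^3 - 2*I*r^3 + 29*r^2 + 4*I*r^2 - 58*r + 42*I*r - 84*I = (r - 2)*(r - 7*I)*(r + 2*I)*(r + 3*I)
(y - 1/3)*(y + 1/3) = y^2 - 1/9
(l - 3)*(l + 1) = l^2 - 2*l - 3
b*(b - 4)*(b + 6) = b^3 + 2*b^2 - 24*b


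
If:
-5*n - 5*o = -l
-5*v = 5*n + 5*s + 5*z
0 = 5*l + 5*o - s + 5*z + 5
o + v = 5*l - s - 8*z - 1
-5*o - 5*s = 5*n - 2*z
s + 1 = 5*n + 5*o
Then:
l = 139/82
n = 2247/410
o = -1054/205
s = 57/82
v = -1796/205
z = 106/41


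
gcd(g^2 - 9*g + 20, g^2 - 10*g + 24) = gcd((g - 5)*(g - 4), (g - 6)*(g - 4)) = g - 4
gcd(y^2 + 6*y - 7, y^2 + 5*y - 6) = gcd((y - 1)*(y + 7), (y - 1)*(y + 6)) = y - 1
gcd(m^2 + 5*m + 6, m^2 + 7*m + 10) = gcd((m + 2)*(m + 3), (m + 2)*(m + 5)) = m + 2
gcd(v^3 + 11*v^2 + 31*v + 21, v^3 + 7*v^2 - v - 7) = v^2 + 8*v + 7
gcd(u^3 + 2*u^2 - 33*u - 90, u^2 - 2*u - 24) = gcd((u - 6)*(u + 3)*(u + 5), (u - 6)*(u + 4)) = u - 6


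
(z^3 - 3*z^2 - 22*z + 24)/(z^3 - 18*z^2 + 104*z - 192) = (z^2 + 3*z - 4)/(z^2 - 12*z + 32)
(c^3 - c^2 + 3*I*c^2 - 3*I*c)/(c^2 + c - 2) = c*(c + 3*I)/(c + 2)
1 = 1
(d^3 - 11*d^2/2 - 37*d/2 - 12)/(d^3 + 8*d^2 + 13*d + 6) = (d^2 - 13*d/2 - 12)/(d^2 + 7*d + 6)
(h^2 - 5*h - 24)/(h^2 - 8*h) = (h + 3)/h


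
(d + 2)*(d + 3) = d^2 + 5*d + 6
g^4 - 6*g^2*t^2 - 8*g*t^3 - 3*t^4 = (g - 3*t)*(g + t)^3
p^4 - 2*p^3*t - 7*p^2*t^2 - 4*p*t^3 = p*(p - 4*t)*(p + t)^2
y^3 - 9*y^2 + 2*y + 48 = (y - 8)*(y - 3)*(y + 2)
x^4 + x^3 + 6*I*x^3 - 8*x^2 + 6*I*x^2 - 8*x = x*(x + 1)*(x + 2*I)*(x + 4*I)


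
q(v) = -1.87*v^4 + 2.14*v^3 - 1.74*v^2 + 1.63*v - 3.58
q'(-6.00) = 1869.31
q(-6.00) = -2961.76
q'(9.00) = -4962.59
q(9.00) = -10838.86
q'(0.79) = -0.80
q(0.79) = -3.05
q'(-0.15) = 2.32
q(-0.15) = -3.87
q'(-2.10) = 106.52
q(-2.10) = -70.86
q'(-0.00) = 1.63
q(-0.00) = -3.58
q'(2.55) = -89.53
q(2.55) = -54.32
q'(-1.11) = 23.63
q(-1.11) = -13.30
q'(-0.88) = 14.76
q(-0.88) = -8.94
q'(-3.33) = 360.62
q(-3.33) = -337.27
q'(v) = -7.48*v^3 + 6.42*v^2 - 3.48*v + 1.63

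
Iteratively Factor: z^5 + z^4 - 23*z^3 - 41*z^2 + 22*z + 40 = (z - 5)*(z^4 + 6*z^3 + 7*z^2 - 6*z - 8) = (z - 5)*(z + 1)*(z^3 + 5*z^2 + 2*z - 8) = (z - 5)*(z + 1)*(z + 2)*(z^2 + 3*z - 4) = (z - 5)*(z + 1)*(z + 2)*(z + 4)*(z - 1)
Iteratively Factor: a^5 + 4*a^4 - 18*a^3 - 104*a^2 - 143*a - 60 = (a + 1)*(a^4 + 3*a^3 - 21*a^2 - 83*a - 60) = (a + 1)*(a + 4)*(a^3 - a^2 - 17*a - 15) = (a + 1)^2*(a + 4)*(a^2 - 2*a - 15) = (a + 1)^2*(a + 3)*(a + 4)*(a - 5)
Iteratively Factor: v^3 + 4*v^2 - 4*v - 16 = (v + 2)*(v^2 + 2*v - 8) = (v - 2)*(v + 2)*(v + 4)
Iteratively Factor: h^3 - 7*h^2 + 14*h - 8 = (h - 1)*(h^2 - 6*h + 8) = (h - 4)*(h - 1)*(h - 2)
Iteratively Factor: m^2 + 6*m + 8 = (m + 2)*(m + 4)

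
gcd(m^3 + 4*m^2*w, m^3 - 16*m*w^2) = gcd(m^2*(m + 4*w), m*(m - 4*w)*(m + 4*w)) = m^2 + 4*m*w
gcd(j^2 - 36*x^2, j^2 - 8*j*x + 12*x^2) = -j + 6*x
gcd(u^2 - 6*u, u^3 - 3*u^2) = u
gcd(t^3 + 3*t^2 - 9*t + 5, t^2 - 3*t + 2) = t - 1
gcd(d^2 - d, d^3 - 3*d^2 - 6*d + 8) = d - 1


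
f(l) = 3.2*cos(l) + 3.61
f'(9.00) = -1.32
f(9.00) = 0.69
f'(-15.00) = 2.08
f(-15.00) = 1.18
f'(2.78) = -1.13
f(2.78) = 0.62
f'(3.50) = 1.12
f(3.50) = 0.61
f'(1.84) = -3.08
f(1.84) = 2.76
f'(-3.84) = -2.06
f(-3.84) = 1.16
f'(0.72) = -2.11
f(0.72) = 6.02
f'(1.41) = -3.16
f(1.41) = 4.12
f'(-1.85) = 3.08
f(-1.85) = 2.73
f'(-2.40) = 2.16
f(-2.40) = 1.25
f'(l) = -3.2*sin(l)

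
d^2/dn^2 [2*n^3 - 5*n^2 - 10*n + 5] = 12*n - 10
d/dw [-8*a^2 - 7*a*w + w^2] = -7*a + 2*w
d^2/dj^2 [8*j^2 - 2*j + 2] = 16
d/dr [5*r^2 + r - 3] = 10*r + 1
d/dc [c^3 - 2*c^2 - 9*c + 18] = 3*c^2 - 4*c - 9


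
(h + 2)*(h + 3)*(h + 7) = h^3 + 12*h^2 + 41*h + 42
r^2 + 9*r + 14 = (r + 2)*(r + 7)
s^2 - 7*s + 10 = (s - 5)*(s - 2)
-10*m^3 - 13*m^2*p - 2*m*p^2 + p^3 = (-5*m + p)*(m + p)*(2*m + p)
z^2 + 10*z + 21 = (z + 3)*(z + 7)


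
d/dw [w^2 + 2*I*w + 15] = 2*w + 2*I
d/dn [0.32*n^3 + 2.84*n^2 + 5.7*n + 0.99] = 0.96*n^2 + 5.68*n + 5.7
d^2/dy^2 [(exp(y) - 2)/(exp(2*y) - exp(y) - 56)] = (exp(4*y) - 7*exp(3*y) + 342*exp(2*y) - 506*exp(y) + 3248)*exp(y)/(exp(6*y) - 3*exp(5*y) - 165*exp(4*y) + 335*exp(3*y) + 9240*exp(2*y) - 9408*exp(y) - 175616)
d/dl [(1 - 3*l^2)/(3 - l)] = (-3*l^2 + 6*l*(l - 3) + 1)/(l - 3)^2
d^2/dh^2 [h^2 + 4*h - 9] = 2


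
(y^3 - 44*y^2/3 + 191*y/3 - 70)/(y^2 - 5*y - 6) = (3*y^2 - 26*y + 35)/(3*(y + 1))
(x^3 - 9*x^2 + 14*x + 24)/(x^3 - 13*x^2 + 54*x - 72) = (x + 1)/(x - 3)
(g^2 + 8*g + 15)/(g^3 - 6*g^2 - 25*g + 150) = (g + 3)/(g^2 - 11*g + 30)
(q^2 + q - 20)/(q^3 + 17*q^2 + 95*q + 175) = (q - 4)/(q^2 + 12*q + 35)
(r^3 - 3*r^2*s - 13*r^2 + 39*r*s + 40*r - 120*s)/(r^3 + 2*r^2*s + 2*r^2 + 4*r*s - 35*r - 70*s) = (r^2 - 3*r*s - 8*r + 24*s)/(r^2 + 2*r*s + 7*r + 14*s)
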